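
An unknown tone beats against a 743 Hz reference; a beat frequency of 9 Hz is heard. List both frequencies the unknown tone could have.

734 Hz or 752 Hz

|f − 743| = 9, so f = 743 ± 9.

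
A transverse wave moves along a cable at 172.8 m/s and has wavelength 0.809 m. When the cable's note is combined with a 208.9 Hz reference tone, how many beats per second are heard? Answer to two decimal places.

Source frequency f = v/λ = 172.8/0.809 = 213.5970 Hz.
f_beat = |213.5970 − 208.9| = 4.70 Hz.

4.70 Hz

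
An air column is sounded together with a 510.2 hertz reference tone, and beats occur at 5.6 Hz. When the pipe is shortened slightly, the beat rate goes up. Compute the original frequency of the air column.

|f − 510.2| = 5.6, so the air column was at either 504.6 Hz or 515.8 Hz.
A shorter pipe has a higher fundamental; the adjustment raises the air column's frequency.
The beat rate rose, so the adjustment moved the air column further from 510.2 Hz — it was already above the reference.

515.8 Hz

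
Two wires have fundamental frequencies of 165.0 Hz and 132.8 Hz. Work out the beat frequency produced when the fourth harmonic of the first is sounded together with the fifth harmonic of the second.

4.0 Hz

Fourth harmonic of the first: 4·165.0 = 660.0 Hz.
Fifth harmonic of the second: 5·132.8 = 664.0 Hz.
f_beat = |660.0 − 664.0| = 4.0 Hz.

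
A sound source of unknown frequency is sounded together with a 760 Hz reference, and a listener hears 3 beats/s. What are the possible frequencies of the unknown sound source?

757 Hz or 763 Hz

|f − 760| = 3, so f = 760 ± 3.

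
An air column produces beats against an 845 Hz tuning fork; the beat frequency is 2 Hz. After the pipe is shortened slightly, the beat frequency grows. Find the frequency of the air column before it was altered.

847 Hz

|f − 845| = 2, so the air column was at either 843 Hz or 847 Hz.
A shorter pipe has a higher fundamental; the adjustment raises the air column's frequency.
The beat rate rose, so the adjustment moved the air column further from 845 Hz — it was already above the reference.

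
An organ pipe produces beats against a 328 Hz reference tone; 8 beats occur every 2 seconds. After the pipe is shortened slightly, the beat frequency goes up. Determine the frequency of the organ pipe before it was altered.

Beat frequency = 8/2 = 4 Hz.
|f − 328| = 4, so the organ pipe was at either 324 Hz or 332 Hz.
A shorter pipe has a higher fundamental; the adjustment raises the organ pipe's frequency.
The beat rate rose, so the adjustment moved the organ pipe further from 328 Hz — it was already above the reference.

332 Hz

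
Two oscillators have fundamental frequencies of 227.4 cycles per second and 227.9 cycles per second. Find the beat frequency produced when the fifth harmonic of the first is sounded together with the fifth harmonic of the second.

2.5 Hz

Fifth harmonic of the first: 5·227.4 = 1137.0 Hz.
Fifth harmonic of the second: 5·227.9 = 1139.5 Hz.
f_beat = |1137.0 − 1139.5| = 2.5 Hz.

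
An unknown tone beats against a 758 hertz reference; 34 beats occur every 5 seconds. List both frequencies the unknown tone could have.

Beat frequency = 34/5 = 6.8 Hz.
|f − 758| = 6.8, so f = 758 ± 6.8.

751.2 Hz or 764.8 Hz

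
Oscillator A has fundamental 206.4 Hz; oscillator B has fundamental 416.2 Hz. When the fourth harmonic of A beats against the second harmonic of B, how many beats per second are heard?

Fourth harmonic of the first: 4·206.4 = 825.6 Hz.
Second harmonic of the second: 2·416.2 = 832.4 Hz.
f_beat = |825.6 − 832.4| = 6.8 Hz.

6.8 Hz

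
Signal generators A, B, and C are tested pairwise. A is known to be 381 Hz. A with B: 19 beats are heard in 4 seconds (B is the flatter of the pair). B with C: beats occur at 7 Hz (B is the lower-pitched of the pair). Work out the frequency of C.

A–B: Beat frequency = 19/4 = 4.75 Hz.
B is below A, so f_B = 381 − 4.75 = 376.25 Hz.
C is above B, so f_C = 376.25 + 7 = 383.25 Hz.

383.25 Hz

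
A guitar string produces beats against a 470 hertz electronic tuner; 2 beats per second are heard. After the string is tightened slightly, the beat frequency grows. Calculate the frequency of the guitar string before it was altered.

|f − 470| = 2, so the guitar string was at either 468 Hz or 472 Hz.
Increasing tension raises a string's frequency; the adjustment raises the guitar string's frequency.
The beat rate rose, so the adjustment moved the guitar string further from 470 Hz — it was already above the reference.

472 Hz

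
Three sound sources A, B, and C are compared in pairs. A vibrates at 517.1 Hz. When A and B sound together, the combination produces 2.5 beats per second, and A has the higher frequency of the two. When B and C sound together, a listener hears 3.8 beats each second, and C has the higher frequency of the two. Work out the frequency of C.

518.4 Hz

B is below A, so f_B = 517.1 − 2.5 = 514.6 Hz.
C is above B, so f_C = 514.6 + 3.8 = 518.4 Hz.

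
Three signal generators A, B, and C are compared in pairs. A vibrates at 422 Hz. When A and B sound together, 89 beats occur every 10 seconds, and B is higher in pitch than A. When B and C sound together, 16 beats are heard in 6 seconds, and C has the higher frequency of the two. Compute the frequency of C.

433.5667 Hz

A–B: Beat frequency = 89/10 = 8.9 Hz.
B is above A, so f_B = 422 + 8.9 = 430.9 Hz.
B–C: Beat frequency = 16/6 = 2.6667 Hz.
C is above B, so f_C = 430.9 + 2.6667 = 433.5667 Hz.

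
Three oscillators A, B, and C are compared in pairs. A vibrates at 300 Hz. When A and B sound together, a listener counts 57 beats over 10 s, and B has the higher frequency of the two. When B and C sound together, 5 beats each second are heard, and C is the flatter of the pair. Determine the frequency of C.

A–B: Beat frequency = 57/10 = 5.7 Hz.
B is above A, so f_B = 300 + 5.7 = 305.7 Hz.
C is below B, so f_C = 305.7 − 5 = 300.7 Hz.

300.7 Hz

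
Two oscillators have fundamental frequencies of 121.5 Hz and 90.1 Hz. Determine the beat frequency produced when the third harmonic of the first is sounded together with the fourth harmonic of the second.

4.1 Hz

Third harmonic of the first: 3·121.5 = 364.5 Hz.
Fourth harmonic of the second: 4·90.1 = 360.4 Hz.
f_beat = |364.5 − 360.4| = 4.1 Hz.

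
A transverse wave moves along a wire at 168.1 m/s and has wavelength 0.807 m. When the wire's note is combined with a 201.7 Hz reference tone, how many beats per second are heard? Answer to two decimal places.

Source frequency f = v/λ = 168.1/0.807 = 208.3024 Hz.
f_beat = |208.3024 − 201.7| = 6.60 Hz.

6.60 Hz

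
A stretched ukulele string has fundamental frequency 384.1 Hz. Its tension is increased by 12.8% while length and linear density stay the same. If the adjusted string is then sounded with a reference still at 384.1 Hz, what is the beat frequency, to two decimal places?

For a string, f ∝ √T, so the new frequency is 384.1·√1.128 = 407.9424 Hz.
f_beat = |407.9424 − 384.1| = 23.84 Hz.

23.84 Hz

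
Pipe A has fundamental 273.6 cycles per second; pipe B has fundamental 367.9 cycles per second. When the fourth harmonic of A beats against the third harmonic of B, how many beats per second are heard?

9.3 Hz

Fourth harmonic of the first: 4·273.6 = 1094.4 Hz.
Third harmonic of the second: 3·367.9 = 1103.7 Hz.
f_beat = |1094.4 − 1103.7| = 9.3 Hz.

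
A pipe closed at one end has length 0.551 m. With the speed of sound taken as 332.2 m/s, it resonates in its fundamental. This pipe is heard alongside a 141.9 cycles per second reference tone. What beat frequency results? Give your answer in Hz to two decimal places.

8.83 Hz

Closed pipe (odd harmonics): f_n = n·v/(4L) = 1·332.2/(4·0.551) = 150.7260 Hz.
f_beat = |150.7260 − 141.9| = 8.83 Hz.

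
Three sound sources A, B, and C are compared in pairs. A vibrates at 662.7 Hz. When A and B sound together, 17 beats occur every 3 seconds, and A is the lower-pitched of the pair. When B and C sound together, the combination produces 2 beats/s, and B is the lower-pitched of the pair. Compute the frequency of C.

A–B: Beat frequency = 17/3 = 5.6667 Hz.
B is above A, so f_B = 662.7 + 5.6667 = 668.3667 Hz.
C is above B, so f_C = 668.3667 + 2 = 670.3667 Hz.

670.3667 Hz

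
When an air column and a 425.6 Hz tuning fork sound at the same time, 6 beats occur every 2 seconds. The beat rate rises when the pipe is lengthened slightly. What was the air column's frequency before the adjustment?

422.6 Hz

Beat frequency = 6/2 = 3 Hz.
|f − 425.6| = 3, so the air column was at either 422.6 Hz or 428.6 Hz.
A longer pipe has a lower fundamental; the adjustment lowers the air column's frequency.
The beat rate rose, so the adjustment moved the air column further from 425.6 Hz — it was already below the reference.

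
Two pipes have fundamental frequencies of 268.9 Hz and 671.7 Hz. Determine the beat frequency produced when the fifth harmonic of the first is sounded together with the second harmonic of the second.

Fifth harmonic of the first: 5·268.9 = 1344.5 Hz.
Second harmonic of the second: 2·671.7 = 1343.4 Hz.
f_beat = |1344.5 − 1343.4| = 1.1 Hz.

1.1 Hz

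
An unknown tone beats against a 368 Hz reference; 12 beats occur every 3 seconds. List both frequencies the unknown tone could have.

Beat frequency = 12/3 = 4 Hz.
|f − 368| = 4, so f = 368 ± 4.

364 Hz or 372 Hz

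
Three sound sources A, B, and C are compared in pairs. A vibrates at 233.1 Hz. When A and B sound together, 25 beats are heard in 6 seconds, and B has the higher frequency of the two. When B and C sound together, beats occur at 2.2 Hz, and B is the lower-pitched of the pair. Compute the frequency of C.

239.4667 Hz

A–B: Beat frequency = 25/6 = 4.1667 Hz.
B is above A, so f_B = 233.1 + 4.1667 = 237.2667 Hz.
C is above B, so f_C = 237.2667 + 2.2 = 239.4667 Hz.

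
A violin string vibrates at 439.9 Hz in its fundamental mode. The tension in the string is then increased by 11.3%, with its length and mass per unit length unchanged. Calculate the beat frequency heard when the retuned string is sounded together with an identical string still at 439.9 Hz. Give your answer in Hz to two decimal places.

24.19 Hz

For a string, f ∝ √T, so the new frequency is 439.9·√1.113 = 464.0893 Hz.
f_beat = |464.0893 − 439.9| = 24.19 Hz.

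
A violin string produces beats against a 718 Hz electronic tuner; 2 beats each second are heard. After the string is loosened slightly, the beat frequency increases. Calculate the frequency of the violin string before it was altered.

|f − 718| = 2, so the violin string was at either 716 Hz or 720 Hz.
Reducing tension lowers a string's frequency; the adjustment lowers the violin string's frequency.
The beat rate rose, so the adjustment moved the violin string further from 718 Hz — it was already below the reference.

716 Hz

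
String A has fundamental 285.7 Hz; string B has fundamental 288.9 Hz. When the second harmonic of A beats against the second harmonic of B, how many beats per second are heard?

6.4 Hz

Second harmonic of the first: 2·285.7 = 571.4 Hz.
Second harmonic of the second: 2·288.9 = 577.8 Hz.
f_beat = |571.4 − 577.8| = 6.4 Hz.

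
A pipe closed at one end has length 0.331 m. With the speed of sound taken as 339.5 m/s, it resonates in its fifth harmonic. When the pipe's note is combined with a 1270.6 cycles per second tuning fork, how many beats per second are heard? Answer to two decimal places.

Closed pipe (odd harmonics): f_n = n·v/(4L) = 5·339.5/(4·0.331) = 1282.0997 Hz.
f_beat = |1282.0997 − 1270.6| = 11.50 Hz.

11.50 Hz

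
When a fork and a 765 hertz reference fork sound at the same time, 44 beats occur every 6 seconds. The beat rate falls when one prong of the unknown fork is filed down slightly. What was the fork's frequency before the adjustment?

Beat frequency = 44/6 = 7.3333 Hz.
|f − 765| = 7.3333, so the fork was at either 757.6667 Hz or 772.3333 Hz.
Filing a prong removes mass and raises the fork's frequency; the adjustment raises the fork's frequency.
The beat rate fell, so the adjustment moved the fork toward 765 Hz — it must have started below the reference.

757.6667 Hz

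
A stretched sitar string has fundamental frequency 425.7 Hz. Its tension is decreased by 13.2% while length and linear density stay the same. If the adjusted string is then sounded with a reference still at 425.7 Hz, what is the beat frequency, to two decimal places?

For a string, f ∝ √T, so the new frequency is 425.7·√0.868 = 396.6099 Hz.
f_beat = |396.6099 − 425.7| = 29.09 Hz.

29.09 Hz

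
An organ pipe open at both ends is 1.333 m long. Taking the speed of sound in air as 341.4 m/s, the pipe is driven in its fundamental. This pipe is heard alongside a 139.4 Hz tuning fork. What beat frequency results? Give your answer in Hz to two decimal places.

Open pipe: f_n = n·v/(2L) = 1·341.4/(2·1.333) = 128.0570 Hz.
f_beat = |128.0570 − 139.4| = 11.34 Hz.

11.34 Hz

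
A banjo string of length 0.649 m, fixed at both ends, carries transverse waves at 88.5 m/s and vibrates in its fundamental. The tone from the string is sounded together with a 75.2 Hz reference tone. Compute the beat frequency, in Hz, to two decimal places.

7.02 Hz

For a string fixed at both ends, f_n = n·v/(2L) = 1·88.5/(2·0.649) = 68.1818 Hz.
f_beat = |68.1818 − 75.2| = 7.02 Hz.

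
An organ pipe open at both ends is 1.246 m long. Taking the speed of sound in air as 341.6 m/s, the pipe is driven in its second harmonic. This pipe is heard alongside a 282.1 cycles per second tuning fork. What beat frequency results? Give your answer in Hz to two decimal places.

Open pipe: f_n = n·v/(2L) = 2·341.6/(2·1.246) = 274.1573 Hz.
f_beat = |274.1573 − 282.1| = 7.94 Hz.

7.94 Hz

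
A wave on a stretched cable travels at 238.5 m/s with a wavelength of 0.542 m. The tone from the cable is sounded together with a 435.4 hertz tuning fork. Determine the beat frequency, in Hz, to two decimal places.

4.64 Hz

Source frequency f = v/λ = 238.5/0.542 = 440.0369 Hz.
f_beat = |440.0369 − 435.4| = 4.64 Hz.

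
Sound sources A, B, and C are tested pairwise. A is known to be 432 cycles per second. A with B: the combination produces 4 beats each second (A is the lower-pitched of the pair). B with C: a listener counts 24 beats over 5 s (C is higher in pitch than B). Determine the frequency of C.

B is above A, so f_B = 432 + 4 = 436 Hz.
B–C: Beat frequency = 24/5 = 4.8 Hz.
C is above B, so f_C = 436 + 4.8 = 440.8 Hz.

440.8 Hz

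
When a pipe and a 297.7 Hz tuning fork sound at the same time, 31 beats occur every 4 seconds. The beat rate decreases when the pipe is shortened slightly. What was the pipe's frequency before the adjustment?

Beat frequency = 31/4 = 7.75 Hz.
|f − 297.7| = 7.75, so the pipe was at either 289.95 Hz or 305.45 Hz.
A shorter pipe has a higher fundamental; the adjustment raises the pipe's frequency.
The beat rate fell, so the adjustment moved the pipe toward 297.7 Hz — it must have started below the reference.

289.95 Hz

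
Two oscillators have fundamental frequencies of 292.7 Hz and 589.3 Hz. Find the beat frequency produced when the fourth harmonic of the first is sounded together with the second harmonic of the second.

7.8 Hz

Fourth harmonic of the first: 4·292.7 = 1170.8 Hz.
Second harmonic of the second: 2·589.3 = 1178.6 Hz.
f_beat = |1170.8 − 1178.6| = 7.8 Hz.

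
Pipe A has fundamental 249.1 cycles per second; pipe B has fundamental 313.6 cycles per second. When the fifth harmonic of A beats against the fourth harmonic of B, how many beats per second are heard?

8.9 Hz

Fifth harmonic of the first: 5·249.1 = 1245.5 Hz.
Fourth harmonic of the second: 4·313.6 = 1254.4 Hz.
f_beat = |1245.5 − 1254.4| = 8.9 Hz.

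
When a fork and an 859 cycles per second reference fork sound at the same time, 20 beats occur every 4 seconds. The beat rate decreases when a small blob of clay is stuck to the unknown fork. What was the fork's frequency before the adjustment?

Beat frequency = 20/4 = 5 Hz.
|f − 859| = 5, so the fork was at either 854 Hz or 864 Hz.
Adding mass to a fork lowers its frequency; the adjustment lowers the fork's frequency.
The beat rate fell, so the adjustment moved the fork toward 859 Hz — it must have started above the reference.

864 Hz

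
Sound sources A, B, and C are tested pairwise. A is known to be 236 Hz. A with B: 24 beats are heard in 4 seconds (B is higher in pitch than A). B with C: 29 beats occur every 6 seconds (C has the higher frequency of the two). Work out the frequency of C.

246.8333 Hz

A–B: Beat frequency = 24/4 = 6 Hz.
B is above A, so f_B = 236 + 6 = 242 Hz.
B–C: Beat frequency = 29/6 = 4.8333 Hz.
C is above B, so f_C = 242 + 4.8333 = 246.8333 Hz.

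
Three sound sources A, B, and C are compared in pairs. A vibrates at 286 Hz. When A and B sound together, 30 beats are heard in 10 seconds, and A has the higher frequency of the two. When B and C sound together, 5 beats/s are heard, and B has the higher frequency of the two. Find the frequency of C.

A–B: Beat frequency = 30/10 = 3 Hz.
B is below A, so f_B = 286 − 3 = 283 Hz.
C is below B, so f_C = 283 − 5 = 278 Hz.

278 Hz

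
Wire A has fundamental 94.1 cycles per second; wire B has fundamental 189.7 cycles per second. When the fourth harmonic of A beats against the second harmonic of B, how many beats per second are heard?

Fourth harmonic of the first: 4·94.1 = 376.4 Hz.
Second harmonic of the second: 2·189.7 = 379.4 Hz.
f_beat = |376.4 − 379.4| = 3.0 Hz.

3.0 Hz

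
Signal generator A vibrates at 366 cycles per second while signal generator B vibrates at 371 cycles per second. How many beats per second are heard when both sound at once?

f_beat = |f₁ − f₂|.
|366 − 371| = 5 Hz.

5 Hz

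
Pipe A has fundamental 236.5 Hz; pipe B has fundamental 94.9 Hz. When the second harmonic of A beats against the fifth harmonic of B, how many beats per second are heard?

1.5 Hz

Second harmonic of the first: 2·236.5 = 473.0 Hz.
Fifth harmonic of the second: 5·94.9 = 474.5 Hz.
f_beat = |473.0 − 474.5| = 1.5 Hz.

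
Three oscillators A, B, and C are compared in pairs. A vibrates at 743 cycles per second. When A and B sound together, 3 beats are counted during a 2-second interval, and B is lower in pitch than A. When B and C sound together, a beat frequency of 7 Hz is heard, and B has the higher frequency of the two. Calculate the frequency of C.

734.5 Hz

A–B: Beat frequency = 3/2 = 1.5 Hz.
B is below A, so f_B = 743 − 1.5 = 741.5 Hz.
C is below B, so f_C = 741.5 − 7 = 734.5 Hz.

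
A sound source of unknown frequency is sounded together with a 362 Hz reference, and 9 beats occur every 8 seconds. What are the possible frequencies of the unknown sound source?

Beat frequency = 9/8 = 1.125 Hz.
|f − 362| = 1.125, so f = 362 ± 1.125.

360.875 Hz or 363.125 Hz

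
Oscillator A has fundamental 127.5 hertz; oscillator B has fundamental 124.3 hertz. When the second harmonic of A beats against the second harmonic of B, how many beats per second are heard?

Second harmonic of the first: 2·127.5 = 255.0 Hz.
Second harmonic of the second: 2·124.3 = 248.6 Hz.
f_beat = |255.0 − 248.6| = 6.4 Hz.

6.4 Hz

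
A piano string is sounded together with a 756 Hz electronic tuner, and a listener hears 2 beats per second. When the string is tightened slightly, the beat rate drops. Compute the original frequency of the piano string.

754 Hz

|f − 756| = 2, so the piano string was at either 754 Hz or 758 Hz.
Increasing tension raises a string's frequency; the adjustment raises the piano string's frequency.
The beat rate fell, so the adjustment moved the piano string toward 756 Hz — it must have started below the reference.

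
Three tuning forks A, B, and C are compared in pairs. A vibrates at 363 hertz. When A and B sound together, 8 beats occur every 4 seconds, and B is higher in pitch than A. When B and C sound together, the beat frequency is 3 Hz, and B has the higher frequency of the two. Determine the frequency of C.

362 Hz

A–B: Beat frequency = 8/4 = 2 Hz.
B is above A, so f_B = 363 + 2 = 365 Hz.
C is below B, so f_C = 365 − 3 = 362 Hz.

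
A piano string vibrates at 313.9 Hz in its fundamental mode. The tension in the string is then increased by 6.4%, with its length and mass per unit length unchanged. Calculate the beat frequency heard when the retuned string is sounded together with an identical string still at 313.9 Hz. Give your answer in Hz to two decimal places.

9.89 Hz

For a string, f ∝ √T, so the new frequency is 313.9·√1.064 = 323.7890 Hz.
f_beat = |323.7890 − 313.9| = 9.89 Hz.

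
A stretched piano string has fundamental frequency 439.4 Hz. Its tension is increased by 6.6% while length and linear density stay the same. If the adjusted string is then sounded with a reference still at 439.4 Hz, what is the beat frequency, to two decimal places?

For a string, f ∝ √T, so the new frequency is 439.4·√1.066 = 453.6685 Hz.
f_beat = |453.6685 − 439.4| = 14.27 Hz.

14.27 Hz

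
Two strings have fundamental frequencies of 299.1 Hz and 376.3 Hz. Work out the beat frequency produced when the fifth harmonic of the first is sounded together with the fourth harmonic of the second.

Fifth harmonic of the first: 5·299.1 = 1495.5 Hz.
Fourth harmonic of the second: 4·376.3 = 1505.2 Hz.
f_beat = |1495.5 − 1505.2| = 9.7 Hz.

9.7 Hz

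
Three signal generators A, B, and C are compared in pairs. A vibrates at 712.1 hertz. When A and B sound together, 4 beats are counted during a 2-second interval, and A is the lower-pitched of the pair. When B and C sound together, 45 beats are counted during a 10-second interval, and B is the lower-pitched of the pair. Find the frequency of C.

718.6 Hz

A–B: Beat frequency = 4/2 = 2 Hz.
B is above A, so f_B = 712.1 + 2 = 714.1 Hz.
B–C: Beat frequency = 45/10 = 4.5 Hz.
C is above B, so f_C = 714.1 + 4.5 = 718.6 Hz.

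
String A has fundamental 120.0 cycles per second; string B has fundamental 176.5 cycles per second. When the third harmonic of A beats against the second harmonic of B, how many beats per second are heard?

7.0 Hz

Third harmonic of the first: 3·120.0 = 360.0 Hz.
Second harmonic of the second: 2·176.5 = 353.0 Hz.
f_beat = |360.0 − 353.0| = 7.0 Hz.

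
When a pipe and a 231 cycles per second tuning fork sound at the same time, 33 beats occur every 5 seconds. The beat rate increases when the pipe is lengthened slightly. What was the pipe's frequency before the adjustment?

224.4 Hz

Beat frequency = 33/5 = 6.6 Hz.
|f − 231| = 6.6, so the pipe was at either 224.4 Hz or 237.6 Hz.
A longer pipe has a lower fundamental; the adjustment lowers the pipe's frequency.
The beat rate rose, so the adjustment moved the pipe further from 231 Hz — it was already below the reference.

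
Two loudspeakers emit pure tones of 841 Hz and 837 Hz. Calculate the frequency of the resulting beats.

The beat frequency equals the magnitude of the frequency difference.
|841 − 837| = 4 Hz.

4 Hz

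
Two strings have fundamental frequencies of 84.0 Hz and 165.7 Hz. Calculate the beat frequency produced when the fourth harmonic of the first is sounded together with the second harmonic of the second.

4.6 Hz

Fourth harmonic of the first: 4·84.0 = 336.0 Hz.
Second harmonic of the second: 2·165.7 = 331.4 Hz.
f_beat = |336.0 − 331.4| = 4.6 Hz.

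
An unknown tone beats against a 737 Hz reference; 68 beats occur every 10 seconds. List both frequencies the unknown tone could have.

Beat frequency = 68/10 = 6.8 Hz.
|f − 737| = 6.8, so f = 737 ± 6.8.

730.2 Hz or 743.8 Hz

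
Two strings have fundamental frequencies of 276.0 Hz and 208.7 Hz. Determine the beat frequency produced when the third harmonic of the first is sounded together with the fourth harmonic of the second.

6.8 Hz

Third harmonic of the first: 3·276.0 = 828.0 Hz.
Fourth harmonic of the second: 4·208.7 = 834.8 Hz.
f_beat = |828.0 − 834.8| = 6.8 Hz.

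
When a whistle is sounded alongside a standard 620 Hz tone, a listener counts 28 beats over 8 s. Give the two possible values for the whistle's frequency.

616.5 Hz or 623.5 Hz

Beat frequency = 28/8 = 3.5 Hz.
|f − 620| = 3.5, so f = 620 ± 3.5.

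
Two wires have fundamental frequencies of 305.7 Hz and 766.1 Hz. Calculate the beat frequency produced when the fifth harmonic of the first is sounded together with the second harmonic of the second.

3.7 Hz

Fifth harmonic of the first: 5·305.7 = 1528.5 Hz.
Second harmonic of the second: 2·766.1 = 1532.2 Hz.
f_beat = |1528.5 − 1532.2| = 3.7 Hz.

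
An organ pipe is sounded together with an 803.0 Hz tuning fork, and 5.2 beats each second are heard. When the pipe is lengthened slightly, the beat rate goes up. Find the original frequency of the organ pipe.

|f − 803.0| = 5.2, so the organ pipe was at either 797.8 Hz or 808.2 Hz.
A longer pipe has a lower fundamental; the adjustment lowers the organ pipe's frequency.
The beat rate rose, so the adjustment moved the organ pipe further from 803.0 Hz — it was already below the reference.

797.8 Hz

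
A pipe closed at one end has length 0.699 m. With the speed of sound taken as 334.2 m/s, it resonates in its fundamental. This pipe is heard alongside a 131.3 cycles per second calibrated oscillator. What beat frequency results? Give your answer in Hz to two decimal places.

Closed pipe (odd harmonics): f_n = n·v/(4L) = 1·334.2/(4·0.699) = 119.5279 Hz.
f_beat = |119.5279 − 131.3| = 11.77 Hz.

11.77 Hz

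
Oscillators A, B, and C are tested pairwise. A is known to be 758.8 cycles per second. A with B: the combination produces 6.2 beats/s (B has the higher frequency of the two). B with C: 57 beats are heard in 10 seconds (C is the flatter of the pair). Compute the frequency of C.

B is above A, so f_B = 758.8 + 6.2 = 765 Hz.
B–C: Beat frequency = 57/10 = 5.7 Hz.
C is below B, so f_C = 765 − 5.7 = 759.3 Hz.

759.3 Hz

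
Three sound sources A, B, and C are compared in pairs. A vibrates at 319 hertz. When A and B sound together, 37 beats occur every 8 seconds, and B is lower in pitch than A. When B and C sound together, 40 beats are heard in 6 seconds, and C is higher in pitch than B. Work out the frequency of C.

A–B: Beat frequency = 37/8 = 4.625 Hz.
B is below A, so f_B = 319 − 4.625 = 314.375 Hz.
B–C: Beat frequency = 40/6 = 6.6667 Hz.
C is above B, so f_C = 314.375 + 6.6667 = 321.0417 Hz.

321.0417 Hz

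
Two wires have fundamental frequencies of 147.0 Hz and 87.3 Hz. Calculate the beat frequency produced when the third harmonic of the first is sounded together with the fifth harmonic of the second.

4.5 Hz

Third harmonic of the first: 3·147.0 = 441.0 Hz.
Fifth harmonic of the second: 5·87.3 = 436.5 Hz.
f_beat = |441.0 − 436.5| = 4.5 Hz.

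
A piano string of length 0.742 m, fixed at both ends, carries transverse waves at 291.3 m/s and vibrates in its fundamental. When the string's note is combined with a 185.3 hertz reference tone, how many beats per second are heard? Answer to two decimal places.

For a string fixed at both ends, f_n = n·v/(2L) = 1·291.3/(2·0.742) = 196.2938 Hz.
f_beat = |196.2938 − 185.3| = 10.99 Hz.

10.99 Hz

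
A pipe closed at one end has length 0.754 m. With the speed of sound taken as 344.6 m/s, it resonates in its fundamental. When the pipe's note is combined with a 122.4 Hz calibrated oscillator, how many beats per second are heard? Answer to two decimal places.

Closed pipe (odd harmonics): f_n = n·v/(4L) = 1·344.6/(4·0.754) = 114.2573 Hz.
f_beat = |114.2573 − 122.4| = 8.14 Hz.

8.14 Hz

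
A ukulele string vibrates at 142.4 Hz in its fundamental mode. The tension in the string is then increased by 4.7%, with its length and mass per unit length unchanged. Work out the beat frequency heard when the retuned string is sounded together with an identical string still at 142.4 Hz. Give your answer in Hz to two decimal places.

For a string, f ∝ √T, so the new frequency is 142.4·√1.047 = 145.7080 Hz.
f_beat = |145.7080 − 142.4| = 3.31 Hz.

3.31 Hz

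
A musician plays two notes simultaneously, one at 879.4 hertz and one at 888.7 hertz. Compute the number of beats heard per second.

The beat frequency equals the magnitude of the frequency difference.
|879.4 − 888.7| = 9.3 Hz.

9.3 Hz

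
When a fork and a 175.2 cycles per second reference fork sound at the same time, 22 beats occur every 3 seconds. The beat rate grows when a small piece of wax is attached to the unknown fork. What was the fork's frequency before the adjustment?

Beat frequency = 22/3 = 7.3333 Hz.
|f − 175.2| = 7.3333, so the fork was at either 167.8667 Hz or 182.5333 Hz.
Loading a fork with wax lowers its frequency; the adjustment lowers the fork's frequency.
The beat rate rose, so the adjustment moved the fork further from 175.2 Hz — it was already below the reference.

167.8667 Hz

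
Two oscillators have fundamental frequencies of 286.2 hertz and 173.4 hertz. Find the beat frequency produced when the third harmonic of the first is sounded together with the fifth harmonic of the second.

Third harmonic of the first: 3·286.2 = 858.6 Hz.
Fifth harmonic of the second: 5·173.4 = 867.0 Hz.
f_beat = |858.6 − 867.0| = 8.4 Hz.

8.4 Hz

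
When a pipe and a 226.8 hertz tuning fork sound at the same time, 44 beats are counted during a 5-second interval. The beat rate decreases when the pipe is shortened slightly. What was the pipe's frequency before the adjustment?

Beat frequency = 44/5 = 8.8 Hz.
|f − 226.8| = 8.8, so the pipe was at either 218 Hz or 235.6 Hz.
A shorter pipe has a higher fundamental; the adjustment raises the pipe's frequency.
The beat rate fell, so the adjustment moved the pipe toward 226.8 Hz — it must have started below the reference.

218 Hz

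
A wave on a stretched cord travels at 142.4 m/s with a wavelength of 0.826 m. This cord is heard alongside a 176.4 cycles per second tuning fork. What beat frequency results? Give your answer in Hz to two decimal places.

Source frequency f = v/λ = 142.4/0.826 = 172.3971 Hz.
f_beat = |172.3971 − 176.4| = 4.00 Hz.

4.00 Hz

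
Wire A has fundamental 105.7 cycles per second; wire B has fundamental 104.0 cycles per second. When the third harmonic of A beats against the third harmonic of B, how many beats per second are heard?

5.1 Hz

Third harmonic of the first: 3·105.7 = 317.1 Hz.
Third harmonic of the second: 3·104.0 = 312.0 Hz.
f_beat = |317.1 − 312.0| = 5.1 Hz.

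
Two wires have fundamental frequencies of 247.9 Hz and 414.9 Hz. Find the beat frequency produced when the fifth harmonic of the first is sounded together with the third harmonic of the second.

5.2 Hz

Fifth harmonic of the first: 5·247.9 = 1239.5 Hz.
Third harmonic of the second: 3·414.9 = 1244.7 Hz.
f_beat = |1239.5 − 1244.7| = 5.2 Hz.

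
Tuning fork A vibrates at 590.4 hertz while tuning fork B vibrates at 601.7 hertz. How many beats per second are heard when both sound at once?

The beat frequency equals the magnitude of the frequency difference.
|590.4 − 601.7| = 11.3 Hz.

11.3 Hz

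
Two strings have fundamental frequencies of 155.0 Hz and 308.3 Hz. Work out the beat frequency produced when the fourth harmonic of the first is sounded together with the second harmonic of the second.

3.4 Hz

Fourth harmonic of the first: 4·155.0 = 620.0 Hz.
Second harmonic of the second: 2·308.3 = 616.6 Hz.
f_beat = |620.0 − 616.6| = 3.4 Hz.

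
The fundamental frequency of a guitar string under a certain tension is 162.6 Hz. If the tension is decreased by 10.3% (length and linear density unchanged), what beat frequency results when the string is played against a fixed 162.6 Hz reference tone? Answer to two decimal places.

8.60 Hz

For a string, f ∝ √T, so the new frequency is 162.6·√0.897 = 153.9986 Hz.
f_beat = |153.9986 − 162.6| = 8.60 Hz.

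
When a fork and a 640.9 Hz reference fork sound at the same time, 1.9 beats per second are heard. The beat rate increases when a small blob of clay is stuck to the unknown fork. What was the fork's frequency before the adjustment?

|f − 640.9| = 1.9, so the fork was at either 639 Hz or 642.8 Hz.
Adding mass to a fork lowers its frequency; the adjustment lowers the fork's frequency.
The beat rate rose, so the adjustment moved the fork further from 640.9 Hz — it was already below the reference.

639 Hz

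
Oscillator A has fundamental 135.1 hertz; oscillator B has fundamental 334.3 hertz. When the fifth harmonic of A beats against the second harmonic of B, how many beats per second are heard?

6.9 Hz

Fifth harmonic of the first: 5·135.1 = 675.5 Hz.
Second harmonic of the second: 2·334.3 = 668.6 Hz.
f_beat = |675.5 − 668.6| = 6.9 Hz.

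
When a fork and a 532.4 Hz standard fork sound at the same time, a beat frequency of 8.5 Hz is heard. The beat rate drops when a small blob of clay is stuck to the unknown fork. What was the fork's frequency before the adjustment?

540.9 Hz

|f − 532.4| = 8.5, so the fork was at either 523.9 Hz or 540.9 Hz.
Adding mass to a fork lowers its frequency; the adjustment lowers the fork's frequency.
The beat rate fell, so the adjustment moved the fork toward 532.4 Hz — it must have started above the reference.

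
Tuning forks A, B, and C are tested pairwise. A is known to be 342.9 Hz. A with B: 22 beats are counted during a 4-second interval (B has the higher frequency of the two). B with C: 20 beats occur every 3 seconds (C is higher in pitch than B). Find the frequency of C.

A–B: Beat frequency = 22/4 = 5.5 Hz.
B is above A, so f_B = 342.9 + 5.5 = 348.4 Hz.
B–C: Beat frequency = 20/3 = 6.6667 Hz.
C is above B, so f_C = 348.4 + 6.6667 = 355.0667 Hz.

355.0667 Hz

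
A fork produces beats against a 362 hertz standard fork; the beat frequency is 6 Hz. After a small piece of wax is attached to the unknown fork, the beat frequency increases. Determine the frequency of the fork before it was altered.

356 Hz

|f − 362| = 6, so the fork was at either 356 Hz or 368 Hz.
Loading a fork with wax lowers its frequency; the adjustment lowers the fork's frequency.
The beat rate rose, so the adjustment moved the fork further from 362 Hz — it was already below the reference.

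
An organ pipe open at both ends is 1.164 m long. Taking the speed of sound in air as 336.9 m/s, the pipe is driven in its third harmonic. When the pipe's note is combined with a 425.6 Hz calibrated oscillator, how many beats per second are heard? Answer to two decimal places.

Open pipe: f_n = n·v/(2L) = 3·336.9/(2·1.164) = 434.1495 Hz.
f_beat = |434.1495 − 425.6| = 8.55 Hz.

8.55 Hz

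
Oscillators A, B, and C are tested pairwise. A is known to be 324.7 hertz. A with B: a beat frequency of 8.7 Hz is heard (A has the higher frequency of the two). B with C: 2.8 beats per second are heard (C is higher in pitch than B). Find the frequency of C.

B is below A, so f_B = 324.7 − 8.7 = 316 Hz.
C is above B, so f_C = 316 + 2.8 = 318.8 Hz.

318.8 Hz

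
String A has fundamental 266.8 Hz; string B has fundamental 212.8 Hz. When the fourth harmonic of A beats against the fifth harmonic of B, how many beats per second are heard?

Fourth harmonic of the first: 4·266.8 = 1067.2 Hz.
Fifth harmonic of the second: 5·212.8 = 1064.0 Hz.
f_beat = |1067.2 − 1064.0| = 3.2 Hz.

3.2 Hz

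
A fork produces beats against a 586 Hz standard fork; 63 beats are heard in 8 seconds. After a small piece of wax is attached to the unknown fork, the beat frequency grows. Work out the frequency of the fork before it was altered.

Beat frequency = 63/8 = 7.875 Hz.
|f − 586| = 7.875, so the fork was at either 578.125 Hz or 593.875 Hz.
Loading a fork with wax lowers its frequency; the adjustment lowers the fork's frequency.
The beat rate rose, so the adjustment moved the fork further from 586 Hz — it was already below the reference.

578.125 Hz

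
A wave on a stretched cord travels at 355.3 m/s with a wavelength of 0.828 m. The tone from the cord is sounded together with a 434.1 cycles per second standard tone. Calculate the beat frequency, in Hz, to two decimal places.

4.99 Hz

Source frequency f = v/λ = 355.3/0.828 = 429.1063 Hz.
f_beat = |429.1063 − 434.1| = 4.99 Hz.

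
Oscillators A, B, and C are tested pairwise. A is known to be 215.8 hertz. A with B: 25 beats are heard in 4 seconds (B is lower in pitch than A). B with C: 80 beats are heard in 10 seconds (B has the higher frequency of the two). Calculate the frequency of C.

A–B: Beat frequency = 25/4 = 6.25 Hz.
B is below A, so f_B = 215.8 − 6.25 = 209.55 Hz.
B–C: Beat frequency = 80/10 = 8 Hz.
C is below B, so f_C = 209.55 − 8 = 201.55 Hz.

201.55 Hz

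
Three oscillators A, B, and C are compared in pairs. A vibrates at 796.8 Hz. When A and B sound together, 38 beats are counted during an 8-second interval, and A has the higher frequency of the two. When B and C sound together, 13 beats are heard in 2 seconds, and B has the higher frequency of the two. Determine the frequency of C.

A–B: Beat frequency = 38/8 = 4.75 Hz.
B is below A, so f_B = 796.8 − 4.75 = 792.05 Hz.
B–C: Beat frequency = 13/2 = 6.5 Hz.
C is below B, so f_C = 792.05 − 6.5 = 785.55 Hz.

785.55 Hz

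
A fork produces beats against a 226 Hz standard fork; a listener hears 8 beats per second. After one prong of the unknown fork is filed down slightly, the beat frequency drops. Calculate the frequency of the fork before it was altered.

218 Hz

|f − 226| = 8, so the fork was at either 218 Hz or 234 Hz.
Filing a prong removes mass and raises the fork's frequency; the adjustment raises the fork's frequency.
The beat rate fell, so the adjustment moved the fork toward 226 Hz — it must have started below the reference.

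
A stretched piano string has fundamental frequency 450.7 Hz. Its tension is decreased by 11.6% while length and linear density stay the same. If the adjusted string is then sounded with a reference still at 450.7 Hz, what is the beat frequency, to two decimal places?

For a string, f ∝ √T, so the new frequency is 450.7·√0.884 = 423.7539 Hz.
f_beat = |423.7539 − 450.7| = 26.95 Hz.

26.95 Hz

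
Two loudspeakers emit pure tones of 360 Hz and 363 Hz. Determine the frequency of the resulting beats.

3 Hz

The beat frequency equals the magnitude of the frequency difference.
|360 − 363| = 3 Hz.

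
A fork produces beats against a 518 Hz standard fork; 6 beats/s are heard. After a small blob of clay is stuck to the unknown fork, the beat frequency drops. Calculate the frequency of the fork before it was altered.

524 Hz

|f − 518| = 6, so the fork was at either 512 Hz or 524 Hz.
Adding mass to a fork lowers its frequency; the adjustment lowers the fork's frequency.
The beat rate fell, so the adjustment moved the fork toward 518 Hz — it must have started above the reference.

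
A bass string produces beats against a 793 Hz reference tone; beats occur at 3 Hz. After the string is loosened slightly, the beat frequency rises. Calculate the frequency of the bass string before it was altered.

790 Hz

|f − 793| = 3, so the bass string was at either 790 Hz or 796 Hz.
Reducing tension lowers a string's frequency; the adjustment lowers the bass string's frequency.
The beat rate rose, so the adjustment moved the bass string further from 793 Hz — it was already below the reference.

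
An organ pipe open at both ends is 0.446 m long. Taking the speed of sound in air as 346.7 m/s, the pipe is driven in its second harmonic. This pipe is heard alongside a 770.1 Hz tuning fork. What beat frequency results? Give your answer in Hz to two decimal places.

Open pipe: f_n = n·v/(2L) = 2·346.7/(2·0.446) = 777.3543 Hz.
f_beat = |777.3543 − 770.1| = 7.25 Hz.

7.25 Hz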